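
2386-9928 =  - 7542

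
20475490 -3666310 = 16809180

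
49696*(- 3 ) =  - 149088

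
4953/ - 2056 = -4953/2056 = - 2.41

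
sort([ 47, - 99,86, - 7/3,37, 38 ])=[ - 99, - 7/3 , 37,38,  47,86 ]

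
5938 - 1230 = 4708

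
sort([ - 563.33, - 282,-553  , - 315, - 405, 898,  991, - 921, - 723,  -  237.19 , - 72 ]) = [ - 921, - 723, - 563.33, - 553 ,  -  405, - 315, - 282, - 237.19, - 72, 898,  991 ]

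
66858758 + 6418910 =73277668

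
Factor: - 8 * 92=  - 736 = - 2^5 * 23^1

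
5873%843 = 815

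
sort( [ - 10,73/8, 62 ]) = [ - 10,73/8, 62]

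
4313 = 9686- 5373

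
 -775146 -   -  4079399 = 3304253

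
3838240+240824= 4079064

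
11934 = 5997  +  5937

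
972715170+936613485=1909328655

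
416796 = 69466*6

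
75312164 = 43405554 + 31906610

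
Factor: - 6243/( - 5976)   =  2081/1992   =  2^ ( - 3) * 3^( - 1) * 83^(- 1)*2081^1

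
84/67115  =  84/67115= 0.00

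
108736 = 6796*16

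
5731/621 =5731/621 =9.23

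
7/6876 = 7/6876 = 0.00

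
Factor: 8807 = 8807^1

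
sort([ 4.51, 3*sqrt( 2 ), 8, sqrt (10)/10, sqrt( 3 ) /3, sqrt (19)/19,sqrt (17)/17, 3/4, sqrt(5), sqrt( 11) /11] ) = [ sqrt( 19 ) /19, sqrt(17)/17, sqrt( 11)/11,sqrt ( 10)/10,  sqrt(3 )/3, 3/4, sqrt(5),3*sqrt( 2), 4.51,8]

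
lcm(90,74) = 3330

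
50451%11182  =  5723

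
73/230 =73/230 = 0.32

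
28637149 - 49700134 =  - 21062985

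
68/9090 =34/4545 = 0.01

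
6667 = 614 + 6053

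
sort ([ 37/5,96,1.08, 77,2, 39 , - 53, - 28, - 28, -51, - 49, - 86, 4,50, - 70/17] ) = [  -  86, - 53,  -  51, - 49, - 28, - 28, - 70/17,1.08 , 2 , 4,37/5,39,50, 77, 96 ]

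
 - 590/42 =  - 295/21= -14.05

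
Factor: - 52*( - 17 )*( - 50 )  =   - 44200 = - 2^3 * 5^2*13^1*17^1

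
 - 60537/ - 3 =20179+0/1 = 20179.00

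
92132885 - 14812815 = 77320070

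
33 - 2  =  31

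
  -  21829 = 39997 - 61826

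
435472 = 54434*8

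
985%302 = 79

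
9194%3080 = 3034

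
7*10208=71456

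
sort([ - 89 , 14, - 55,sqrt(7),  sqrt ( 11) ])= [ - 89, - 55, sqrt (7), sqrt( 11 ), 14]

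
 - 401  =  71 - 472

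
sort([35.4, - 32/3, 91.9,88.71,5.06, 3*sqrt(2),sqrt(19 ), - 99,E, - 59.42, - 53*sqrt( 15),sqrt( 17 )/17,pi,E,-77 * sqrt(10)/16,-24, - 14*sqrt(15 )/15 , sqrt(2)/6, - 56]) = [-53*sqrt(15),-99, - 59.42, - 56,-24,-77*sqrt( 10)/16, - 32/3,-14*sqrt (15) /15, sqrt(2 )/6, sqrt (17) /17,E,E, pi,  3*sqrt ( 2 )  ,  sqrt(19 ),5.06,35.4,88.71,91.9]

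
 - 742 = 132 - 874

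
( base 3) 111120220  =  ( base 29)bmh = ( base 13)4680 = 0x26b2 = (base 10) 9906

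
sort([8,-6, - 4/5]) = [ - 6, - 4/5, 8 ] 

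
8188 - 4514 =3674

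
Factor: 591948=2^2*3^6*7^1*29^1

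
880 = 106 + 774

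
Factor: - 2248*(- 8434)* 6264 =2^7*3^3*29^1*281^1*4217^1 =118763134848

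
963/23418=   107/2602 = 0.04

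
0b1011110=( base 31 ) 31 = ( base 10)94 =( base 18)54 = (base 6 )234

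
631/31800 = 631/31800 = 0.02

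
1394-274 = 1120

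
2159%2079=80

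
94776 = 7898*12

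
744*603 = 448632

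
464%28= 16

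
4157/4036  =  4157/4036 = 1.03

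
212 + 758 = 970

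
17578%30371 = 17578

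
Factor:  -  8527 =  - 8527^1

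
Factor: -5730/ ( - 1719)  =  2^1*3^(-1)*5^1 = 10/3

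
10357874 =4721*2194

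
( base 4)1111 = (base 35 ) 2f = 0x55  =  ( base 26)37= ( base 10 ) 85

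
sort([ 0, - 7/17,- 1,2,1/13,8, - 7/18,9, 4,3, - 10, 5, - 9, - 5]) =[-10, - 9,-5, - 1, - 7/17, - 7/18, 0,1/13, 2,3 , 4,5,8,9] 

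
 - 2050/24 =-86 + 7/12 =- 85.42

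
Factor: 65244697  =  7^1 * 9320671^1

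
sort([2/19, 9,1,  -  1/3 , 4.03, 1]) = [ - 1/3,2/19, 1,1, 4.03, 9]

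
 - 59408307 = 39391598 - 98799905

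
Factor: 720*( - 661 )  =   - 475920 = - 2^4*3^2*5^1*661^1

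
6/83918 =3/41959=0.00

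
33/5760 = 11/1920=0.01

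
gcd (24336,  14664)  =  312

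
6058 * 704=4264832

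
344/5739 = 344/5739 = 0.06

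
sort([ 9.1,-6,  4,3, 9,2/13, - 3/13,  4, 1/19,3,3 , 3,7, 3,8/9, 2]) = [ - 6,- 3/13, 1/19,2/13,8/9,2, 3, 3, 3,3,3, 4, 4, 7, 9, 9.1 ] 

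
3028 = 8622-5594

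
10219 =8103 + 2116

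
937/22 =937/22 = 42.59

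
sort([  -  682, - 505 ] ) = [ - 682,-505] 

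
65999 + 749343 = 815342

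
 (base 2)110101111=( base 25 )h6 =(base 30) eb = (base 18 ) 15h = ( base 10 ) 431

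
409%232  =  177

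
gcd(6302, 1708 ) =2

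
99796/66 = 1512 + 2/33 = 1512.06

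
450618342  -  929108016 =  - 478489674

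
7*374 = 2618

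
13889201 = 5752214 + 8136987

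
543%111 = 99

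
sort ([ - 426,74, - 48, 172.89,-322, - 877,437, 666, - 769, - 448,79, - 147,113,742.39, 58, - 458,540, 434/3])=[ - 877 , - 769, - 458,  -  448, - 426, - 322, - 147, - 48,  58,74,79,113, 434/3,172.89,  437,  540,666,  742.39 ]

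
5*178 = 890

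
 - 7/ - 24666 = 7/24666 = 0.00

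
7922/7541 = 1 + 381/7541 = 1.05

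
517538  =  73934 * 7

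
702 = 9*78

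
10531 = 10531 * 1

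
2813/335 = 8+133/335 = 8.40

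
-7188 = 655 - 7843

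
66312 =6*11052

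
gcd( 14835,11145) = 15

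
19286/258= 74  +  97/129  =  74.75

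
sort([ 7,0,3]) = [ 0, 3,7] 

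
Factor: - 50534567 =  - 241^1*209687^1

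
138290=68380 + 69910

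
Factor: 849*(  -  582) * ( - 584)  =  2^4 * 3^2*73^1* 97^1 * 283^1 = 288564912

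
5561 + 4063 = 9624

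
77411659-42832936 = 34578723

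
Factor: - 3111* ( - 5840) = 18168240 = 2^4*3^1*5^1*17^1*61^1 * 73^1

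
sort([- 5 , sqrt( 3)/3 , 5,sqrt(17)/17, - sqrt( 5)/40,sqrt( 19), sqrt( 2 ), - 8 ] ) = [ - 8 , - 5, - sqrt( 5 )/40, sqrt(17)/17, sqrt(3)/3 , sqrt( 2) , sqrt ( 19 ),5]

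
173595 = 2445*71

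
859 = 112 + 747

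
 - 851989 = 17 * (-50117) 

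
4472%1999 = 474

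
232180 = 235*988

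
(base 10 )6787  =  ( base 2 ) 1101010000011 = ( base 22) e0b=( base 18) 12H1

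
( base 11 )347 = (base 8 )636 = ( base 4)12132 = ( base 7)1131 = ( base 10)414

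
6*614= 3684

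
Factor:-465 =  - 3^1 * 5^1*31^1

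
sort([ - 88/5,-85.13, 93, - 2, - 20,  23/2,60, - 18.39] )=[ - 85.13, - 20,- 18.39,-88/5,-2, 23/2,60, 93] 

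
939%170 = 89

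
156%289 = 156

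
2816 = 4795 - 1979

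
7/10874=7/10874 = 0.00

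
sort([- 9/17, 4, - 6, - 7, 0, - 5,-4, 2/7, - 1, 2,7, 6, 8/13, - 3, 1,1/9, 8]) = [ - 7, - 6, - 5,- 4,- 3,  -  1, - 9/17,0, 1/9,2/7, 8/13, 1 , 2, 4,6, 7 , 8]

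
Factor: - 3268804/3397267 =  - 2^2*7^1*11^1*10613^1*3397267^(-1 ) 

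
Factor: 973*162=157626 = 2^1 *3^4*7^1*139^1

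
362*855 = 309510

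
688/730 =344/365= 0.94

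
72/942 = 12/157 = 0.08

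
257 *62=15934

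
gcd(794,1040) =2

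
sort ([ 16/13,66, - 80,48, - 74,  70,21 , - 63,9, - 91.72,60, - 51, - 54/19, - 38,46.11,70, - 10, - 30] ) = [ -91.72, - 80 , -74,  -  63 , - 51,  -  38, - 30, - 10 , - 54/19,16/13 , 9,21,46.11, 48,60,66,70,70] 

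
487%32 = 7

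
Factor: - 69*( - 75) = 3^2*5^2*23^1 = 5175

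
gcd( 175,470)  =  5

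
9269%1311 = 92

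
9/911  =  9/911 = 0.01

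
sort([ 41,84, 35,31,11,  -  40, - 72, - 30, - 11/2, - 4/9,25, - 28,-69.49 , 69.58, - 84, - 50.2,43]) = [ - 84, - 72, - 69.49,-50.2, - 40,  -  30, - 28, - 11/2,- 4/9 , 11, 25, 31,35,41 , 43, 69.58,84]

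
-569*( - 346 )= 196874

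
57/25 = 57/25 = 2.28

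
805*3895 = 3135475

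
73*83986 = 6130978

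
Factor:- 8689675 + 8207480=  - 5^1  *7^1*23^1*599^1   =  -482195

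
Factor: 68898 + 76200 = 145098 = 2^1*3^3*2687^1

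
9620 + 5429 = 15049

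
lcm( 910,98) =6370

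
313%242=71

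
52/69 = 52/69 = 0.75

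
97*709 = 68773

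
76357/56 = 76357/56 = 1363.52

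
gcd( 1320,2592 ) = 24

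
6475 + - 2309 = 4166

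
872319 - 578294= 294025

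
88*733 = 64504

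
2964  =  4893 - 1929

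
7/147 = 1/21 = 0.05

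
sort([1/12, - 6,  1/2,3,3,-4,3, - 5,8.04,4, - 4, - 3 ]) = [ - 6,  -  5,- 4 ,  -  4,-3,1/12,1/2,3 , 3, 3,  4,8.04]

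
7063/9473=7063/9473 =0.75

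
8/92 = 2/23=0.09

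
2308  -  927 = 1381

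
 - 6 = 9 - 15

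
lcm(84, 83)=6972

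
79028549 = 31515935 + 47512614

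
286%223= 63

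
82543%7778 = 4763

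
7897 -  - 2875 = 10772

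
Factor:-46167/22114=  - 2^( - 1)*3^1*11^1*1399^1*11057^( - 1) 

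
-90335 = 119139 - 209474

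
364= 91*4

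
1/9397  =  1/9397 = 0.00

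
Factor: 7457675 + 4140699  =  11598374 =2^1 *1907^1*3041^1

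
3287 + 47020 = 50307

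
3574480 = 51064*70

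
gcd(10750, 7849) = 1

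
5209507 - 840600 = 4368907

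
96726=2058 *47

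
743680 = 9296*80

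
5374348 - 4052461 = 1321887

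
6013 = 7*859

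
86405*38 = 3283390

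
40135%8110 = 7695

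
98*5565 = 545370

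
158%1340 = 158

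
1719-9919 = -8200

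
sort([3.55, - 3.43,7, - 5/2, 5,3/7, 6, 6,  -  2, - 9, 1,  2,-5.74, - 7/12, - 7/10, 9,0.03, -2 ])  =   [  -  9, - 5.74,-3.43, - 5/2, - 2, - 2, - 7/10, - 7/12, 0.03, 3/7, 1, 2, 3.55,5, 6,6, 7, 9 ] 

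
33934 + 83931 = 117865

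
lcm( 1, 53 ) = 53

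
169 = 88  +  81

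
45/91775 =9/18355 = 0.00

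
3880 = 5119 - 1239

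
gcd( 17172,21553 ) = 1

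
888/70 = 12 + 24/35 = 12.69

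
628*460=288880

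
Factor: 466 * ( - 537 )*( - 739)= 184928838  =  2^1*3^1*179^1 * 233^1 * 739^1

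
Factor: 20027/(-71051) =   -  7^1 *227^ ( -1)*313^( -1) * 2861^1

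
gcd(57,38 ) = 19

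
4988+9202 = 14190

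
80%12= 8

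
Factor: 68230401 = 3^1*17^1*1337851^1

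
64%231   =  64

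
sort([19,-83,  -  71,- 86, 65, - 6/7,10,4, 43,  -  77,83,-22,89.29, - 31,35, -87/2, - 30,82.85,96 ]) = [ - 86, - 83, - 77, - 71, - 87/2, - 31, -30,-22, - 6/7,  4, 10,19,35,43,65,82.85, 83, 89.29,96]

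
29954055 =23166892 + 6787163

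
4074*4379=17840046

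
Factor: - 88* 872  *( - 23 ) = 2^6*11^1*23^1 * 109^1 = 1764928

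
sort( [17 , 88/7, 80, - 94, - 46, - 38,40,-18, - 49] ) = [ - 94, - 49  , -46, - 38,-18, 88/7 , 17, 40,80 ] 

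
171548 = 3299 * 52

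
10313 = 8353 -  - 1960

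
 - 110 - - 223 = 113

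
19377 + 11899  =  31276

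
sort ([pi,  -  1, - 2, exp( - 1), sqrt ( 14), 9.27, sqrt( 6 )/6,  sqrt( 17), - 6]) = [ - 6, - 2, - 1,exp( - 1 ), sqrt(6)/6,pi, sqrt( 14),sqrt( 17),9.27]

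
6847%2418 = 2011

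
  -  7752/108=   -  646/9=-  71.78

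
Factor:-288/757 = -2^5*3^2 * 757^( - 1)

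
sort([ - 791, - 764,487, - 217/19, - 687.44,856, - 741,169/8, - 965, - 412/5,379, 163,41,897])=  [ - 965,- 791, - 764, -741, - 687.44, - 412/5,-217/19,169/8,41, 163,379,487, 856,897]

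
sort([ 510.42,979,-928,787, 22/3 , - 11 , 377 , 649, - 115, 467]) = [  -  928,  -  115,-11, 22/3 , 377,  467,  510.42 , 649, 787, 979 ]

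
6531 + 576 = 7107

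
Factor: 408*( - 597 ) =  -2^3*3^2*17^1* 199^1 = - 243576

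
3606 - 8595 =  -4989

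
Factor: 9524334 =2^1*3^1 * 1587389^1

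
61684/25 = 61684/25 = 2467.36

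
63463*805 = 51087715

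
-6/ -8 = 3/4= 0.75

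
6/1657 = 6/1657 = 0.00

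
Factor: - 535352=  - 2^3*66919^1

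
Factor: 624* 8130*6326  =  2^6*3^2*5^1 *13^1 * 271^1 *3163^1 = 32092557120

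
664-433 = 231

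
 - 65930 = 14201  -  80131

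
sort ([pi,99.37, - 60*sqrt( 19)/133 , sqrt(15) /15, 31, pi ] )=[ - 60*sqrt( 19)/133, sqrt( 15)/15, pi, pi,  31, 99.37 ]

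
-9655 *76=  - 733780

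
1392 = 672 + 720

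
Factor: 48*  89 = 4272 =2^4*3^1*89^1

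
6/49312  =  3/24656 = 0.00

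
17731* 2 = 35462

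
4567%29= 14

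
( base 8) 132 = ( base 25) 3F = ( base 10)90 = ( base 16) 5a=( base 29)33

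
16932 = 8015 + 8917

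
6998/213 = 32  +  182/213 =32.85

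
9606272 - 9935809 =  - 329537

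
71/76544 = 71/76544 = 0.00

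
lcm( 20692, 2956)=20692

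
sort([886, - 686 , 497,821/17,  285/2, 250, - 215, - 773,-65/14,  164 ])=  [ - 773, - 686, - 215, - 65/14,821/17,285/2, 164, 250, 497,886 ] 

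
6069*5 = 30345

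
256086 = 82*3123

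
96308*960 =92455680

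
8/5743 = 8/5743 = 0.00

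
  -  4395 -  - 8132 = 3737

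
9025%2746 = 787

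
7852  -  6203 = 1649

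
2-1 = 1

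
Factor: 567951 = 3^1 * 31^2*197^1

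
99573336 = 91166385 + 8406951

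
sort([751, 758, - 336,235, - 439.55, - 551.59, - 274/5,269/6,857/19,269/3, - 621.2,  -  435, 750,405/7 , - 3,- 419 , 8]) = [ - 621.2, - 551.59,-439.55, - 435,  -  419,-336 , - 274/5 , - 3, 8,269/6,  857/19 , 405/7, 269/3,235,  750,  751,758]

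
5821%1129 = 176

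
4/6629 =4/6629=0.00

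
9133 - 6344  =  2789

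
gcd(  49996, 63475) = 1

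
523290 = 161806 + 361484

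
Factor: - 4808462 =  - 2^1*523^1*4597^1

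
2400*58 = 139200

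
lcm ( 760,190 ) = 760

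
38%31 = 7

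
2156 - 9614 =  - 7458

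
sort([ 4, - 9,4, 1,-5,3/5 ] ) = [ - 9, -5,3/5, 1,4,4] 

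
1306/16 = 81  +  5/8  =  81.62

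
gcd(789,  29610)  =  3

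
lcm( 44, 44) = 44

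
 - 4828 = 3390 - 8218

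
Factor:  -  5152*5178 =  - 2^6*3^1*7^1 *23^1  *  863^1 = - 26677056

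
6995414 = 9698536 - 2703122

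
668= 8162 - 7494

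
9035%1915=1375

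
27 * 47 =1269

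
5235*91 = 476385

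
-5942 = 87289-93231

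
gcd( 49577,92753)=1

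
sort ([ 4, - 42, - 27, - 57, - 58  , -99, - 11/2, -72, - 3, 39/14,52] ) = [ -99,- 72, -58 , - 57 ,-42, - 27, - 11/2,  -  3,39/14,4,52]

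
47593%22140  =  3313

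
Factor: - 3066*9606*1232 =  - 36284859072 = - 2^6*3^2*7^2*11^1*73^1 *1601^1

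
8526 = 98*87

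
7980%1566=150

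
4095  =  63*65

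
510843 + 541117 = 1051960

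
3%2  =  1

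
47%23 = 1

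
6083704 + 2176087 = 8259791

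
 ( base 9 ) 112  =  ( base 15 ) 62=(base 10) 92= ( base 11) 84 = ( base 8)134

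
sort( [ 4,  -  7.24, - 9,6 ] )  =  [ - 9, - 7.24,4, 6 ] 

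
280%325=280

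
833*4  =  3332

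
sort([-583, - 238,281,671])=[  -  583  , -238,281,671] 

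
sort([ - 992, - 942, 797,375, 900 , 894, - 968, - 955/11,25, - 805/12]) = [-992, - 968 , - 942, - 955/11 ,-805/12,25, 375, 797,894, 900]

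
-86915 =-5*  17383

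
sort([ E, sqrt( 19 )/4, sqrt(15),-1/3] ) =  [ - 1/3, sqrt(19)/4, E, sqrt(15 )]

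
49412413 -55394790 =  - 5982377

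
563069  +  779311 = 1342380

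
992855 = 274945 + 717910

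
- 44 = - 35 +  - 9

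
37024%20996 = 16028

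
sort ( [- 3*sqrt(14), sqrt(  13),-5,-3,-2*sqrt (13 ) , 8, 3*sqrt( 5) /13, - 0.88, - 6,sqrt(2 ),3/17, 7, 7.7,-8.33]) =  [-3 * sqrt( 14 ), - 8.33 ,-2*sqrt( 13 ) , - 6 , - 5,-3,-0.88, 3/17,  3 * sqrt(5) /13,sqrt(2 ),  sqrt(13), 7, 7.7, 8]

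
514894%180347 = 154200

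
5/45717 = 5/45717 =0.00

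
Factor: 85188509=7^3*307^1 *809^1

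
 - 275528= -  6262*44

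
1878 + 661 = 2539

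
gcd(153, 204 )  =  51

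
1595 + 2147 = 3742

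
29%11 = 7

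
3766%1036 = 658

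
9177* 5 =45885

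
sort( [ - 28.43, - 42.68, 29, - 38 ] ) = [ - 42.68,-38, - 28.43 , 29]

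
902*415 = 374330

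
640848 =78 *8216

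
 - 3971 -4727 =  - 8698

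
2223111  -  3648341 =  - 1425230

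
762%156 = 138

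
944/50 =472/25 = 18.88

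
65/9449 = 65/9449 = 0.01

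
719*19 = 13661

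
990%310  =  60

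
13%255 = 13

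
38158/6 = 6359 + 2/3=6359.67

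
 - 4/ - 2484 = 1/621= 0.00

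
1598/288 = 5 + 79/144 = 5.55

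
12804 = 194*66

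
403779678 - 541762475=- 137982797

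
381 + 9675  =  10056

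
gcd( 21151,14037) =1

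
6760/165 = 40  +  32/33 =40.97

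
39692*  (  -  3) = - 119076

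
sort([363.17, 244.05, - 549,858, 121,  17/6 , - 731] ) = [ - 731, - 549,17/6,121, 244.05,363.17, 858 ] 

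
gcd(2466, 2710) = 2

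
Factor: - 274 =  - 2^1*137^1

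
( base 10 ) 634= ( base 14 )334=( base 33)J7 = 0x27A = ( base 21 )194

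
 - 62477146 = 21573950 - 84051096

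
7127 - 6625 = 502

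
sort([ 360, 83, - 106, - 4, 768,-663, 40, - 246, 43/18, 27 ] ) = [ - 663, - 246, - 106, - 4, 43/18, 27,  40, 83 , 360, 768]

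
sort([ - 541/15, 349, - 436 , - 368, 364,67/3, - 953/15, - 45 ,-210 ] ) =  [ - 436, - 368, - 210 , - 953/15, - 45, - 541/15, 67/3,349, 364]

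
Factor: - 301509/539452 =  - 351/628  =  - 2^( - 2 )*3^3*13^1*157^( - 1 ) 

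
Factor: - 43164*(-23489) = 2^2*3^2 * 11^1*83^1*109^1 * 283^1 = 1013879196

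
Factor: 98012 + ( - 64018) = 33994 = 2^1*23^1* 739^1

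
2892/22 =131 + 5/11 = 131.45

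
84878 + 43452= 128330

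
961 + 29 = 990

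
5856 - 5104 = 752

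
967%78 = 31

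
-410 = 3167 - 3577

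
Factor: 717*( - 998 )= - 715566=- 2^1*3^1*239^1* 499^1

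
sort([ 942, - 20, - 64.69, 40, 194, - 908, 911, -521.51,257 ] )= [ -908, - 521.51, - 64.69, - 20, 40, 194  ,  257,911,942 ] 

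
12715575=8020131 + 4695444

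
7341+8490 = 15831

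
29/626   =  29/626 = 0.05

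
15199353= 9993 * 1521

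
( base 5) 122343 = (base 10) 4723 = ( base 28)60J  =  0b1001001110011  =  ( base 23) 8l8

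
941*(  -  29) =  - 27289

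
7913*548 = 4336324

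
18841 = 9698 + 9143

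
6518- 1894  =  4624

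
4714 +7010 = 11724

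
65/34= 1 + 31/34 = 1.91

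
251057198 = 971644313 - 720587115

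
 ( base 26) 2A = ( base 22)2i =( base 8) 76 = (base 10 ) 62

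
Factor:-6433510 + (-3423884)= - 2^1*3^2 * 419^1*1307^1=-9857394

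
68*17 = 1156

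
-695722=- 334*2083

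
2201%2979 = 2201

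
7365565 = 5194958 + 2170607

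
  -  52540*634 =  - 33310360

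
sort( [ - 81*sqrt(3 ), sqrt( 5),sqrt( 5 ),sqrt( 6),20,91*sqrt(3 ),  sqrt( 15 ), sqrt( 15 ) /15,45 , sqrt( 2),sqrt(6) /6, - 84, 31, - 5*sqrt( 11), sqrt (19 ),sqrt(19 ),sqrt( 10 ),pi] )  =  [  -  81 * sqrt( 3 ), - 84, - 5*sqrt ( 11), sqrt(15 )/15,  sqrt( 6) /6, sqrt( 2), sqrt(5), sqrt( 5 ),  sqrt( 6),pi,sqrt( 10 ),sqrt(15),sqrt(19 ),sqrt( 19),20, 31,45 , 91*sqrt(3)] 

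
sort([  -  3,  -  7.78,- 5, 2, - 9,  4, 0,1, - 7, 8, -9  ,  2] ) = [  -  9, - 9,-7.78, - 7, - 5,- 3, 0,  1, 2,2,  4, 8 ]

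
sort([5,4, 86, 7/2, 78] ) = [7/2,4,5,78,86]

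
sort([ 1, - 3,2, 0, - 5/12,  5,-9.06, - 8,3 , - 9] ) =[ - 9.06, - 9, - 8 , - 3, - 5/12, 0, 1,2, 3, 5 ] 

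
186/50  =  3 + 18/25 = 3.72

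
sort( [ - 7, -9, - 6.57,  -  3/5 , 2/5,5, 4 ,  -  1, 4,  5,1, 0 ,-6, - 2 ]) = [ - 9,-7,-6.57 , - 6, - 2,  -  1 , -3/5  ,  0, 2/5, 1 , 4 , 4,5, 5]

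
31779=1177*27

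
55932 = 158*354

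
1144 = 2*572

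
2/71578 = 1/35789  =  0.00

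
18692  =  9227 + 9465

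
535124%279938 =255186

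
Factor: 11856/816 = 13^1*17^( - 1 )*19^1 = 247/17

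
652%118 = 62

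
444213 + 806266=1250479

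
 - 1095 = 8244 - 9339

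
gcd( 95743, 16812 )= 1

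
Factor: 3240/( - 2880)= -9/8 = - 2^( - 3 )*3^2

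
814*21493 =17495302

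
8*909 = 7272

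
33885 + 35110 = 68995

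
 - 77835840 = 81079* ( - 960) 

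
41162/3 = 13720 + 2/3= 13720.67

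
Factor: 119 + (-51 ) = 68 = 2^2*17^1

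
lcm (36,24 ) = 72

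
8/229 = 8/229  =  0.03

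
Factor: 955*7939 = 5^1*17^1* 191^1*467^1 = 7581745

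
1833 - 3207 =-1374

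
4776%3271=1505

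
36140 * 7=252980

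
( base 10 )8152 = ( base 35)6mw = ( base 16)1fd8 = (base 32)7uo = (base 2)1111111011000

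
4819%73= 1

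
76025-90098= -14073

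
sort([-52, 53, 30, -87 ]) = [ - 87, - 52, 30,53]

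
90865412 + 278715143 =369580555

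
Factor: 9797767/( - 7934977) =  - 7^1*23^( - 1)*31^(- 1)*163^1*277^1*359^( - 1)=- 316057/255967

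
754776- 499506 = 255270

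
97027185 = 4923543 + 92103642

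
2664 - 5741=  - 3077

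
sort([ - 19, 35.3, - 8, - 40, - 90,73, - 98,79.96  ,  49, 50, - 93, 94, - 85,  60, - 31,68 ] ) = [ - 98 , - 93,  -  90, - 85, -40,-31, - 19, - 8, 35.3,49,50,60,  68 , 73,79.96 , 94 ] 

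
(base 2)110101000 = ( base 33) cs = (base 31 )dl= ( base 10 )424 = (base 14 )224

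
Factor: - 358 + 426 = 68 = 2^2 * 17^1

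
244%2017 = 244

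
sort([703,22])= [ 22, 703 ] 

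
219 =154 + 65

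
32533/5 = 6506 + 3/5  =  6506.60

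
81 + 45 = 126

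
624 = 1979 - 1355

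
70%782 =70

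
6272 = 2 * 3136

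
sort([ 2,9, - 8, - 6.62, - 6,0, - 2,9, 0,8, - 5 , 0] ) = [- 8, - 6.62, - 6, - 5 , - 2,0,  0,0,2  ,  8,9,9]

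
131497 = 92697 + 38800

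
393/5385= 131/1795 = 0.07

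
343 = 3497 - 3154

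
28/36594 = 14/18297 = 0.00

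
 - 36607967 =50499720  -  87107687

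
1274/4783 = 1274/4783=0.27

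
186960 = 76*2460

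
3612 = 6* 602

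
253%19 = 6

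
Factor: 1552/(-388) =-2^2   =  - 4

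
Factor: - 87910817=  - 87910817^1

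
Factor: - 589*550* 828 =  - 268230600 = - 2^3*3^2 * 5^2*11^1* 19^1  *  23^1 * 31^1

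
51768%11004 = 7752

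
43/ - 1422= - 43/1422 = - 0.03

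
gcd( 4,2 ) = 2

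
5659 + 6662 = 12321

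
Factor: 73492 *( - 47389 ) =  - 2^2*19^1* 967^1*47389^1 =- 3482712388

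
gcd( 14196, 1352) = 676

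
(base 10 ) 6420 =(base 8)14424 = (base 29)7ib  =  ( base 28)858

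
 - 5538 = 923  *( - 6)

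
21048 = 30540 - 9492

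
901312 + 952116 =1853428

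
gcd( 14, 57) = 1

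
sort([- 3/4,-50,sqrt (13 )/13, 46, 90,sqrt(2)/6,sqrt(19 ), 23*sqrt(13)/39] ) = [ - 50,-3/4,sqrt(2 ) /6, sqrt( 13)/13, 23*sqrt( 13 )/39, sqrt( 19),46,90] 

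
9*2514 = 22626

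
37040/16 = 2315 = 2315.00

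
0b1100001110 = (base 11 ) 651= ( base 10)782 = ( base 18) 278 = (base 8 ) 1416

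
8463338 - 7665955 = 797383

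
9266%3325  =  2616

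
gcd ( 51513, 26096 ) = 7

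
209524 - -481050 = 690574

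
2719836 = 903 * 3012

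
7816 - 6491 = 1325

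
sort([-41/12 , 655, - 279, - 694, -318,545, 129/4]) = [-694, - 318, - 279,  -  41/12, 129/4, 545,655 ] 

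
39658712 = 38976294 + 682418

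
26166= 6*4361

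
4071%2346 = 1725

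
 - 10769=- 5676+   -  5093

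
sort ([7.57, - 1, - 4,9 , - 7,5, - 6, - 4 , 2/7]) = [ - 7, - 6, - 4,-4 , - 1, 2/7 , 5,7.57, 9] 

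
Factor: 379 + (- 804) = -425 = - 5^2*17^1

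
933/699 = 1 + 78/233 = 1.33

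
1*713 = 713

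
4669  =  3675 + 994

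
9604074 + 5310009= 14914083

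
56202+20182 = 76384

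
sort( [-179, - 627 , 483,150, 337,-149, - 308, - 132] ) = [- 627, - 308,-179,-149, - 132, 150 , 337,  483] 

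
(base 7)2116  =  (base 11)620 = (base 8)1354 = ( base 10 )748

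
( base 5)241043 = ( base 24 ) fai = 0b10001011000010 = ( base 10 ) 8898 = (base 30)9qi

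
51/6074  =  51/6074 = 0.01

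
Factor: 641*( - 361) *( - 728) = 2^3*7^1*13^1*19^2*641^1 = 168459928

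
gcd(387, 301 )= 43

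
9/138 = 3/46 = 0.07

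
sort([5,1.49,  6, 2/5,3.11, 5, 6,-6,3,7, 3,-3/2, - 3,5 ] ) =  [ - 6,-3, - 3/2,  2/5,1.49,3,3,3.11,5 , 5,5,6,6,7]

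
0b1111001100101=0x1E65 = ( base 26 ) bd7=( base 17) 19fc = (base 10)7781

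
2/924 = 1/462 = 0.00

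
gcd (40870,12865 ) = 5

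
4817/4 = 1204 + 1/4 = 1204.25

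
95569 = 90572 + 4997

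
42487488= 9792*4339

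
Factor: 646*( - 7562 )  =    -  4885052 = - 2^2*17^1 * 19^2*199^1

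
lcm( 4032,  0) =0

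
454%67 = 52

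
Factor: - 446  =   - 2^1*223^1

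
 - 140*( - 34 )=4760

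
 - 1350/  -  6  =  225  +  0/1  =  225.00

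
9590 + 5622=15212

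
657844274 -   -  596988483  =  1254832757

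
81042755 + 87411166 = 168453921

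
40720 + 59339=100059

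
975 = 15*65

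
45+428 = 473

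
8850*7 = 61950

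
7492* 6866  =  51440072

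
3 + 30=33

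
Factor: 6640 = 2^4*5^1*83^1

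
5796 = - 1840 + 7636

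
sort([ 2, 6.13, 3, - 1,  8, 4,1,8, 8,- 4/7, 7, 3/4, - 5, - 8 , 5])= [ -8,  -  5, - 1, - 4/7,3/4, 1,2, 3, 4, 5, 6.13, 7, 8, 8, 8]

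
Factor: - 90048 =-2^6 * 3^1 *7^1*67^1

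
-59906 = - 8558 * 7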